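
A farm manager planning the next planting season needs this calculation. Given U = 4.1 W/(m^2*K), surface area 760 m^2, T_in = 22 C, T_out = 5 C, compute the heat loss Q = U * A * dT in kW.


dT = 22 - (5) = 17 K
Q = U * A * dT
  = 4.1 * 760 * 17
  = 52972 W = 52.97 kW


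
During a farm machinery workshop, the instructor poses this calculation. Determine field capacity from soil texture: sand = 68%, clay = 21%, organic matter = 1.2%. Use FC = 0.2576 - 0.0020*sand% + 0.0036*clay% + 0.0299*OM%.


FC = 0.2576 - 0.0020*68 + 0.0036*21 + 0.0299*1.2
   = 0.2576 - 0.1360 + 0.0756 + 0.0359
   = 0.2331


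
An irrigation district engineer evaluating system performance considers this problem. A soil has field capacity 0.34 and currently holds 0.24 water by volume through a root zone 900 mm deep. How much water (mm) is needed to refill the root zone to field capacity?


SMD = (FC - theta) * D
    = (0.34 - 0.24) * 900
    = 0.100 * 900
    = 90 mm


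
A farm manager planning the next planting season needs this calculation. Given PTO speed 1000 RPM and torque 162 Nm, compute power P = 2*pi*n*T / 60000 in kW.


P = 2*pi*n*T / 60000
  = 2*pi * 1000 * 162 / 60000
  = 1017876.02 / 60000
  = 16.96 kW


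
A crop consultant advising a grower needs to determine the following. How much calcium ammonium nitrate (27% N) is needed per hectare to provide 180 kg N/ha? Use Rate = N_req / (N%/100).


Rate = N_required / (N_content / 100)
     = 180 / (27 / 100)
     = 180 / 0.27
     = 666.67 kg/ha


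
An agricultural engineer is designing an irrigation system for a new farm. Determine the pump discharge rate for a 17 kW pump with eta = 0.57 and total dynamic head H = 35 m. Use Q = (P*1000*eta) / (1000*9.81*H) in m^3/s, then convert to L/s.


Q = (P * 1000 * eta) / (rho * g * H)
  = (17 * 1000 * 0.57) / (1000 * 9.81 * 35)
  = 9690 / 343350
  = 0.02822 m^3/s = 28.22 L/s


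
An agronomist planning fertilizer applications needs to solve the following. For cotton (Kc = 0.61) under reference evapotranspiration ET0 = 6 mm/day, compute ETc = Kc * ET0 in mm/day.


ETc = Kc * ET0
    = 0.61 * 6
    = 3.66 mm/day


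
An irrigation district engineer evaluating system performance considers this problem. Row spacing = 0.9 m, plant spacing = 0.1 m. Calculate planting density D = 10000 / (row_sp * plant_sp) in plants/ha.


D = 10000 / (row_sp * plant_sp)
  = 10000 / (0.9 * 0.1)
  = 10000 / 0.0900
  = 111111.11 plants/ha


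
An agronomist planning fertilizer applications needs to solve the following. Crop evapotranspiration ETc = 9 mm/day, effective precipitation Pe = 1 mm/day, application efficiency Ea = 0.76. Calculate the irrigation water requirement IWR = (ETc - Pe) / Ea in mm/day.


IWR = (ETc - Pe) / Ea
    = (9 - 1) / 0.76
    = 8 / 0.76
    = 10.53 mm/day


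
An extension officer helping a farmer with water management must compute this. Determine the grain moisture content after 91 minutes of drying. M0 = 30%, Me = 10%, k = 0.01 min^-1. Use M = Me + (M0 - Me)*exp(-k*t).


M = Me + (M0 - Me) * e^(-k*t)
  = 10 + (30 - 10) * e^(-0.01*91)
  = 10 + 20 * e^(-0.910)
  = 10 + 20 * 0.40252
  = 10 + 8.0505
  = 18.05%


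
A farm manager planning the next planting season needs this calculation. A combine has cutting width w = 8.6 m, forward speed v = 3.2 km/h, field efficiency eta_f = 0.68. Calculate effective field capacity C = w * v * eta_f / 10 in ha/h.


C = w * v * eta_f / 10
  = 8.6 * 3.2 * 0.68 / 10
  = 18.71 / 10
  = 1.87 ha/h


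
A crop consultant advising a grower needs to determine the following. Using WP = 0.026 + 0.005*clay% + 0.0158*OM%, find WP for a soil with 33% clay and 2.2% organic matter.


WP = 0.026 + 0.005*33 + 0.0158*2.2
   = 0.026 + 0.1650 + 0.0348
   = 0.2258


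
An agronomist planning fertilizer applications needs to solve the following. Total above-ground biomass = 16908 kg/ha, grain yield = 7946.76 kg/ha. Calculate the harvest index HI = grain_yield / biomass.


HI = grain_yield / biomass
   = 7946.76 / 16908
   = 0.47


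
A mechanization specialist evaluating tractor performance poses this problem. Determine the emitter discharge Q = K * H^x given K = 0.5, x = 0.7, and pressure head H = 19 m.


Q = K * H^x
  = 0.5 * 19^0.7
  = 0.5 * 7.8547
  = 3.93 L/h


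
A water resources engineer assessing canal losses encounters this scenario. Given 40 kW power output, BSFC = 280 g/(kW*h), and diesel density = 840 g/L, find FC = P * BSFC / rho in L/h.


FC = P * BSFC / rho_fuel
   = 40 * 280 / 840
   = 11200 / 840
   = 13.33 L/h


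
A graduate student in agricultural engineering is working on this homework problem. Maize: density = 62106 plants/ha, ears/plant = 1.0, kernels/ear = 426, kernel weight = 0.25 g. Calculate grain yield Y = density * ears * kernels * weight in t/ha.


Y = density * ears * kernels * kw
  = 62106 * 1.0 * 426 * 0.25 g/ha
  = 6614289 g/ha
  = 6614.29 kg/ha = 6.61 t/ha


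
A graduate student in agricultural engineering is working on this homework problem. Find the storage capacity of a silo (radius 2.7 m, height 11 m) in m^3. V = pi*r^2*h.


V = pi * r^2 * h
  = pi * 2.7^2 * 11
  = pi * 7.29 * 11
  = 251.92 m^3


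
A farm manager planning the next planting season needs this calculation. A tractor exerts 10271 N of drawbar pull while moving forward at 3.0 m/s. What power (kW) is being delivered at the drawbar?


P = F * v / 1000
  = 10271 * 3.0 / 1000
  = 30813 / 1000
  = 30.81 kW


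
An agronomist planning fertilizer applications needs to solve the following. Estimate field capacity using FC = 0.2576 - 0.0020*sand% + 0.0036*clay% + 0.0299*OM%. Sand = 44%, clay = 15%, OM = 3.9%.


FC = 0.2576 - 0.0020*44 + 0.0036*15 + 0.0299*3.9
   = 0.2576 - 0.0880 + 0.0540 + 0.1166
   = 0.3402


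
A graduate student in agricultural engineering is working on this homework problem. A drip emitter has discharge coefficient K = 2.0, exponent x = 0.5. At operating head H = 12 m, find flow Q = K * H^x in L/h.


Q = K * H^x
  = 2.0 * 12^0.5
  = 2.0 * 3.4641
  = 6.93 L/h


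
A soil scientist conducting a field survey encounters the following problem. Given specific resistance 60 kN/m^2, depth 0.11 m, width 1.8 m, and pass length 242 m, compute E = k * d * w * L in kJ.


E = k * d * w * L
  = 60 * 0.11 * 1.8 * 242
  = 2874.96 kJ


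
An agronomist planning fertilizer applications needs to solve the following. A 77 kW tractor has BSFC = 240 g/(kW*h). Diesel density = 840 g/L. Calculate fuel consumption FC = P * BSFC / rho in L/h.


FC = P * BSFC / rho_fuel
   = 77 * 240 / 840
   = 18480 / 840
   = 22 L/h


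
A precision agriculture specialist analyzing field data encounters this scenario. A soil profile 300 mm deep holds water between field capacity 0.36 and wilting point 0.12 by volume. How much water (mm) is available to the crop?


AW = (FC - WP) * D
   = (0.36 - 0.12) * 300
   = 0.24 * 300
   = 72 mm


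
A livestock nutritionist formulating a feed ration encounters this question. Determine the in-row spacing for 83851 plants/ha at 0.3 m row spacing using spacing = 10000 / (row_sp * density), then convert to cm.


spacing = 10000 / (row_sp * density)
        = 10000 / (0.3 * 83851)
        = 10000 / 25155.30
        = 0.39753 m = 39.75 cm


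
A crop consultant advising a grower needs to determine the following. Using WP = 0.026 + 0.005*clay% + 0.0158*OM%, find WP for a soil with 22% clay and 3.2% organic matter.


WP = 0.026 + 0.005*22 + 0.0158*3.2
   = 0.026 + 0.1100 + 0.0506
   = 0.1866


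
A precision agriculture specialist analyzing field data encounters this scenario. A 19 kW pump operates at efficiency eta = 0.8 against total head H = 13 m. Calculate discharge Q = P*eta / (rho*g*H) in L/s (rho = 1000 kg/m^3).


Q = (P * 1000 * eta) / (rho * g * H)
  = (19 * 1000 * 0.8) / (1000 * 9.81 * 13)
  = 15200 / 127530
  = 0.11919 m^3/s = 119.19 L/s


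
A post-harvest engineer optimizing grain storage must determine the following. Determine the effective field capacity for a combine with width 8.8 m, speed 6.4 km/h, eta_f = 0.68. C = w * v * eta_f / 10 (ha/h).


C = w * v * eta_f / 10
  = 8.8 * 6.4 * 0.68 / 10
  = 38.30 / 10
  = 3.83 ha/h


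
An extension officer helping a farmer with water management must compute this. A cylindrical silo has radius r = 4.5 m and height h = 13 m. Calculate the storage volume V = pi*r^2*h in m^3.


V = pi * r^2 * h
  = pi * 4.5^2 * 13
  = pi * 20.25 * 13
  = 827.02 m^3


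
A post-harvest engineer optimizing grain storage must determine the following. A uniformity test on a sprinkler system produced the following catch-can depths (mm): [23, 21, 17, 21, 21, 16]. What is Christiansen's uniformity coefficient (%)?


xbar = 119 / 6 = 19.833
sum|xi - xbar| = 13.333
CU = 100 * (1 - 13.333 / (6 * 19.833))
   = 100 * (1 - 0.1120)
   = 88.80%


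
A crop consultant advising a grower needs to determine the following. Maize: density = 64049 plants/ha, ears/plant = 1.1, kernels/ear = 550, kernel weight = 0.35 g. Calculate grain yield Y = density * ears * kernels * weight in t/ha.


Y = density * ears * kernels * kw
  = 64049 * 1.1 * 550 * 0.35 g/ha
  = 13562375.75 g/ha
  = 13562.38 kg/ha = 13.56 t/ha


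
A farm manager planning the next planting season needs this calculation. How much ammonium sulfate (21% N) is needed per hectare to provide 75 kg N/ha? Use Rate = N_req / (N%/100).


Rate = N_required / (N_content / 100)
     = 75 / (21 / 100)
     = 75 / 0.21
     = 357.14 kg/ha


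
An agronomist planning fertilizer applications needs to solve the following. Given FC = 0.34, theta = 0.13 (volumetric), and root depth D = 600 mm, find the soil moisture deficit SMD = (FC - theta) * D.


SMD = (FC - theta) * D
    = (0.34 - 0.13) * 600
    = 0.210 * 600
    = 126 mm


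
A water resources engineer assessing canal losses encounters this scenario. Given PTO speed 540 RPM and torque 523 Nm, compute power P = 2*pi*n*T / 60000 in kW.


P = 2*pi*n*T / 60000
  = 2*pi * 540 * 523 / 60000
  = 1774497.19 / 60000
  = 29.57 kW


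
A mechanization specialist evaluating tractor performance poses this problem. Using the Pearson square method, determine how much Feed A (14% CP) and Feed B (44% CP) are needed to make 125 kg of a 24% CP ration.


parts_A = CP_b - target = 44 - 24 = 20
parts_B = target - CP_a = 24 - 14 = 10
total_parts = 20 + 10 = 30
Feed A = 125 * 20 / 30 = 83.33 kg
Feed B = 125 * 10 / 30 = 41.67 kg

83.33 kg


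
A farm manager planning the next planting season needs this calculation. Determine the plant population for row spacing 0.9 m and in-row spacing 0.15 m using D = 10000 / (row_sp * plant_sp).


D = 10000 / (row_sp * plant_sp)
  = 10000 / (0.9 * 0.15)
  = 10000 / 0.1350
  = 74074.07 plants/ha


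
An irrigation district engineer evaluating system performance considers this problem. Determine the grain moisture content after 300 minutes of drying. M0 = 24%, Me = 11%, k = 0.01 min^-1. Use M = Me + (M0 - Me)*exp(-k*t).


M = Me + (M0 - Me) * e^(-k*t)
  = 11 + (24 - 11) * e^(-0.01*300)
  = 11 + 13 * e^(-3)
  = 11 + 13 * 0.04979
  = 11 + 0.6472
  = 11.65%


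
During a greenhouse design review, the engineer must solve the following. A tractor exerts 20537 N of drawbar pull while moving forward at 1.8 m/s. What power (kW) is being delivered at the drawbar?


P = F * v / 1000
  = 20537 * 1.8 / 1000
  = 36966.60 / 1000
  = 36.97 kW


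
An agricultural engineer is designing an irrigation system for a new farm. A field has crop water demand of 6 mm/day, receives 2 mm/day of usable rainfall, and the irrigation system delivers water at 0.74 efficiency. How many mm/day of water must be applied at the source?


IWR = (ETc - Pe) / Ea
    = (6 - 2) / 0.74
    = 4 / 0.74
    = 5.41 mm/day


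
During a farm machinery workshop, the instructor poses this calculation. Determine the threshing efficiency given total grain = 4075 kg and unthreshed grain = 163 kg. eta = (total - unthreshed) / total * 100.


eta = (total - unthreshed) / total * 100
    = (4075 - 163) / 4075 * 100
    = 3912 / 4075 * 100
    = 96%


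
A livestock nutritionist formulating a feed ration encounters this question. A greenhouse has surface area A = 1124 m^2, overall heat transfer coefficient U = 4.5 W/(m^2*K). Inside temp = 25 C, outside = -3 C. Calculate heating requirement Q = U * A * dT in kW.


dT = 25 - (-3) = 28 K
Q = U * A * dT
  = 4.5 * 1124 * 28
  = 141624 W = 141.62 kW


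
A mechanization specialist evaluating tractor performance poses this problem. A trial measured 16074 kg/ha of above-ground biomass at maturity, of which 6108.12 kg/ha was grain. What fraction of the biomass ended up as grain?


HI = grain_yield / biomass
   = 6108.12 / 16074
   = 0.38


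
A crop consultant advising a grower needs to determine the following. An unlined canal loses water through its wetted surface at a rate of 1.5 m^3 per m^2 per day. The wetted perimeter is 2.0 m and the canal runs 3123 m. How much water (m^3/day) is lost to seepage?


S = C * P * L
  = 1.5 * 2.0 * 3123
  = 9369 m^3/day


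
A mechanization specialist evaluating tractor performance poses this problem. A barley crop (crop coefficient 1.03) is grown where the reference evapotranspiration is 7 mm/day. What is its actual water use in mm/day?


ETc = Kc * ET0
    = 1.03 * 7
    = 7.21 mm/day


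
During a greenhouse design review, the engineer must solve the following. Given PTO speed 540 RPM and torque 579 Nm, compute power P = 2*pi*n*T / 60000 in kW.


P = 2*pi*n*T / 60000
  = 2*pi * 540 * 579 / 60000
  = 1964500.72 / 60000
  = 32.74 kW


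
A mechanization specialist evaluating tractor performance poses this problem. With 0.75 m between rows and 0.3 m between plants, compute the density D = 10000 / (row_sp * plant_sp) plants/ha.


D = 10000 / (row_sp * plant_sp)
  = 10000 / (0.75 * 0.3)
  = 10000 / 0.2250
  = 44444.44 plants/ha


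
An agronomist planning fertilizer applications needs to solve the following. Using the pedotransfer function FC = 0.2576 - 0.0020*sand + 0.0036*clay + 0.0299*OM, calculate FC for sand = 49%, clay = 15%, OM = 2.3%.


FC = 0.2576 - 0.0020*49 + 0.0036*15 + 0.0299*2.3
   = 0.2576 - 0.0980 + 0.0540 + 0.0688
   = 0.2824


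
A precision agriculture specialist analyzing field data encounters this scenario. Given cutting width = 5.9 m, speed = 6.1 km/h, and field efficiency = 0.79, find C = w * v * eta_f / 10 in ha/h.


C = w * v * eta_f / 10
  = 5.9 * 6.1 * 0.79 / 10
  = 28.43 / 10
  = 2.84 ha/h


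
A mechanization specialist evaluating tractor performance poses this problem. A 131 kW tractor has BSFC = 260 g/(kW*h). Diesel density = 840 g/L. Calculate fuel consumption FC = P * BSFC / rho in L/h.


FC = P * BSFC / rho_fuel
   = 131 * 260 / 840
   = 34060 / 840
   = 40.55 L/h


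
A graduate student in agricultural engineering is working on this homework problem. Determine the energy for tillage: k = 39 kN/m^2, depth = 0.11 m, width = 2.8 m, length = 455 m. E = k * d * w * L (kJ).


E = k * d * w * L
  = 39 * 0.11 * 2.8 * 455
  = 5465.46 kJ


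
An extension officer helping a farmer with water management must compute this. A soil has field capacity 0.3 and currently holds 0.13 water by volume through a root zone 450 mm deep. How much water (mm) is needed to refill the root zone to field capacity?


SMD = (FC - theta) * D
    = (0.3 - 0.13) * 450
    = 0.170 * 450
    = 76.50 mm


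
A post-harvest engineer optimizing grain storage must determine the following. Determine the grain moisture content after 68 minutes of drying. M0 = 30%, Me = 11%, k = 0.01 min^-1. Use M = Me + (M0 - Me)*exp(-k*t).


M = Me + (M0 - Me) * e^(-k*t)
  = 11 + (30 - 11) * e^(-0.01*68)
  = 11 + 19 * e^(-0.680)
  = 11 + 19 * 0.50662
  = 11 + 9.6257
  = 20.63%


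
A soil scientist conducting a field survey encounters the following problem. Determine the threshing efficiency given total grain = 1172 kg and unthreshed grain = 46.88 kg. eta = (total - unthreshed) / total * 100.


eta = (total - unthreshed) / total * 100
    = (1172 - 46.88) / 1172 * 100
    = 1125.12 / 1172 * 100
    = 96%


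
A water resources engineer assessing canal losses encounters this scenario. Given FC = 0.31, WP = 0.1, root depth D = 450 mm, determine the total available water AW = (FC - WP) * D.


AW = (FC - WP) * D
   = (0.31 - 0.1) * 450
   = 0.21 * 450
   = 94.50 mm


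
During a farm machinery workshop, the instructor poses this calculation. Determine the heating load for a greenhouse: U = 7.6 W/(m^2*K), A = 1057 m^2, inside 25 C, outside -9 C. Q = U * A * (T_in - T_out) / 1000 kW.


dT = 25 - (-9) = 34 K
Q = U * A * dT
  = 7.6 * 1057 * 34
  = 273128.80 W = 273.13 kW


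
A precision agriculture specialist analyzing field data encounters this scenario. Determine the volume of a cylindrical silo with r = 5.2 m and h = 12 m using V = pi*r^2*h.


V = pi * r^2 * h
  = pi * 5.2^2 * 12
  = pi * 27.04 * 12
  = 1019.38 m^3


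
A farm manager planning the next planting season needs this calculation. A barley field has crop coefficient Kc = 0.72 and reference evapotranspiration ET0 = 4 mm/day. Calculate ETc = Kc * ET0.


ETc = Kc * ET0
    = 0.72 * 4
    = 2.88 mm/day


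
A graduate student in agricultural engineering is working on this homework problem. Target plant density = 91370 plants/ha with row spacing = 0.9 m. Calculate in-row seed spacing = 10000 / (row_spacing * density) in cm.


spacing = 10000 / (row_sp * density)
        = 10000 / (0.9 * 91370)
        = 10000 / 82233
        = 0.12161 m = 12.16 cm


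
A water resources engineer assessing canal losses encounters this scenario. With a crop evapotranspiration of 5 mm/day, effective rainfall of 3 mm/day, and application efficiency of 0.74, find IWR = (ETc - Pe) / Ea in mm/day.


IWR = (ETc - Pe) / Ea
    = (5 - 3) / 0.74
    = 2 / 0.74
    = 2.70 mm/day


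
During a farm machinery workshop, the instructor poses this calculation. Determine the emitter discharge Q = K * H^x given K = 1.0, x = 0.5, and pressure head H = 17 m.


Q = K * H^x
  = 1.0 * 17^0.5
  = 1.0 * 4.1231
  = 4.12 L/h


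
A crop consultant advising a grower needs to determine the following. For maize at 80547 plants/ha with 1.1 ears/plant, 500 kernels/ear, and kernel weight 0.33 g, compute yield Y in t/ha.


Y = density * ears * kernels * kw
  = 80547 * 1.1 * 500 * 0.33 g/ha
  = 14619280.50 g/ha
  = 14619.28 kg/ha = 14.62 t/ha


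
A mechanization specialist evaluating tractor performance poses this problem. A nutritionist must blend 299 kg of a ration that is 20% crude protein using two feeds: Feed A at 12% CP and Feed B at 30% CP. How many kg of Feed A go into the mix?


parts_A = CP_b - target = 30 - 20 = 10
parts_B = target - CP_a = 20 - 12 = 8
total_parts = 10 + 8 = 18
Feed A = 299 * 10 / 18 = 166.11 kg
Feed B = 299 * 8 / 18 = 132.89 kg

166.11 kg


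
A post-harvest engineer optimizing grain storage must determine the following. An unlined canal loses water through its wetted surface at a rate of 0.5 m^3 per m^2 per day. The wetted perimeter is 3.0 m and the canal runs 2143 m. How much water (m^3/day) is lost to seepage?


S = C * P * L
  = 0.5 * 3.0 * 2143
  = 3214.50 m^3/day


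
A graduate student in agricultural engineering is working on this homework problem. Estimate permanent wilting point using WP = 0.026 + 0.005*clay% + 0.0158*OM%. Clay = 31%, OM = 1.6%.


WP = 0.026 + 0.005*31 + 0.0158*1.6
   = 0.026 + 0.1550 + 0.0253
   = 0.2063


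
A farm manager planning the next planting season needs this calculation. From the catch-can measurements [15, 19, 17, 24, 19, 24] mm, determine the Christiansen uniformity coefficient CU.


xbar = 118 / 6 = 19.667
sum|xi - xbar| = 17.333
CU = 100 * (1 - 17.333 / (6 * 19.667))
   = 100 * (1 - 0.1469)
   = 85.31%


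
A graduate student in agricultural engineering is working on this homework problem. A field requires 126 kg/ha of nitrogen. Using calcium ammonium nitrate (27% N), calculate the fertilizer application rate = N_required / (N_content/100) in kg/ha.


Rate = N_required / (N_content / 100)
     = 126 / (27 / 100)
     = 126 / 0.27
     = 466.67 kg/ha


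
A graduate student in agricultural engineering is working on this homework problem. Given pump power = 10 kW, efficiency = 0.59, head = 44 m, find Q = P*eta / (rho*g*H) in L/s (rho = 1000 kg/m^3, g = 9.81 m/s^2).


Q = (P * 1000 * eta) / (rho * g * H)
  = (10 * 1000 * 0.59) / (1000 * 9.81 * 44)
  = 5900 / 431640
  = 0.01367 m^3/s = 13.67 L/s


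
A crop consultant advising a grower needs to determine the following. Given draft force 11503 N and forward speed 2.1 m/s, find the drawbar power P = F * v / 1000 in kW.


P = F * v / 1000
  = 11503 * 2.1 / 1000
  = 24156.30 / 1000
  = 24.16 kW


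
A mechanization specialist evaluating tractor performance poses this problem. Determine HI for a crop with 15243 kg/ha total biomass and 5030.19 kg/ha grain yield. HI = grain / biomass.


HI = grain_yield / biomass
   = 5030.19 / 15243
   = 0.33


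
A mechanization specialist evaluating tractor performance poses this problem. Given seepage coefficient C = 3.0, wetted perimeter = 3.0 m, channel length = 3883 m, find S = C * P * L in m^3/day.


S = C * P * L
  = 3.0 * 3.0 * 3883
  = 34947 m^3/day


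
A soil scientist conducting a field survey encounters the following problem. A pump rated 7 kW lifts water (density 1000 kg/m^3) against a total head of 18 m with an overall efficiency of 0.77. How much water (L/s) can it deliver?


Q = (P * 1000 * eta) / (rho * g * H)
  = (7 * 1000 * 0.77) / (1000 * 9.81 * 18)
  = 5390 / 176580
  = 0.03052 m^3/s = 30.52 L/s


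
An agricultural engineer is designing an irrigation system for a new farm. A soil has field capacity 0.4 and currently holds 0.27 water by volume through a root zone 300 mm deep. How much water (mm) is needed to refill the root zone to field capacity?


SMD = (FC - theta) * D
    = (0.4 - 0.27) * 300
    = 0.130 * 300
    = 39 mm


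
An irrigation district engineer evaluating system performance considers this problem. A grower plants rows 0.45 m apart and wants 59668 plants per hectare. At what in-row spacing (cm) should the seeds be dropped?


spacing = 10000 / (row_sp * density)
        = 10000 / (0.45 * 59668)
        = 10000 / 26850.60
        = 0.37243 m = 37.24 cm


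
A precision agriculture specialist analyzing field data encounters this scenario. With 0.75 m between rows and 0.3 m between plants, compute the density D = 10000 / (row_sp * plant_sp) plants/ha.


D = 10000 / (row_sp * plant_sp)
  = 10000 / (0.75 * 0.3)
  = 10000 / 0.2250
  = 44444.44 plants/ha


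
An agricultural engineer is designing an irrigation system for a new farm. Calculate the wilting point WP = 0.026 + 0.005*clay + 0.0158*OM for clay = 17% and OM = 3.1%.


WP = 0.026 + 0.005*17 + 0.0158*3.1
   = 0.026 + 0.0850 + 0.0490
   = 0.1600


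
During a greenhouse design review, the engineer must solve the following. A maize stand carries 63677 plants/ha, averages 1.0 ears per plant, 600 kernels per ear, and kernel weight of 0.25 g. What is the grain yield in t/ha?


Y = density * ears * kernels * kw
  = 63677 * 1.0 * 600 * 0.25 g/ha
  = 9551550 g/ha
  = 9551.55 kg/ha = 9.55 t/ha


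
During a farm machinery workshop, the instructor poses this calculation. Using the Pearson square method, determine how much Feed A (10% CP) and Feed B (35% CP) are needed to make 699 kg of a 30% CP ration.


parts_A = CP_b - target = 35 - 30 = 5
parts_B = target - CP_a = 30 - 10 = 20
total_parts = 5 + 20 = 25
Feed A = 699 * 5 / 25 = 139.80 kg
Feed B = 699 * 20 / 25 = 559.20 kg

139.80 kg


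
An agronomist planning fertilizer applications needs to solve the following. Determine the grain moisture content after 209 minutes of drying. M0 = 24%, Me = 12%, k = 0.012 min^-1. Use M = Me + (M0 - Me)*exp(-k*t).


M = Me + (M0 - Me) * e^(-k*t)
  = 12 + (24 - 12) * e^(-0.012*209)
  = 12 + 12 * e^(-2.508)
  = 12 + 12 * 0.08143
  = 12 + 0.9772
  = 12.98%


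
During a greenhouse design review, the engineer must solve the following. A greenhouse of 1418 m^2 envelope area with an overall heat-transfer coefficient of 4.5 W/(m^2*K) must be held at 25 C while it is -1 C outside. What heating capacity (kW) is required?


dT = 25 - (-1) = 26 K
Q = U * A * dT
  = 4.5 * 1418 * 26
  = 165906 W = 165.91 kW


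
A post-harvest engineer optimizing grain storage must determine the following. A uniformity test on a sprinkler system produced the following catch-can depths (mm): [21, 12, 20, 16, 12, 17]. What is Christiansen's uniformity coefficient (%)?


xbar = 98 / 6 = 16.333
sum|xi - xbar| = 18
CU = 100 * (1 - 18 / (6 * 16.333))
   = 100 * (1 - 0.1837)
   = 81.63%


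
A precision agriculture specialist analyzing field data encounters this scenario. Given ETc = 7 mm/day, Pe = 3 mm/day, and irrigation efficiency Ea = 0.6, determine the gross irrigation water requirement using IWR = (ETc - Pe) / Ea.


IWR = (ETc - Pe) / Ea
    = (7 - 3) / 0.6
    = 4 / 0.6
    = 6.67 mm/day


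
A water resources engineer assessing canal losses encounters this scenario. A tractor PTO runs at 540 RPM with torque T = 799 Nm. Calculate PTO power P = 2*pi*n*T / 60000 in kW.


P = 2*pi*n*T / 60000
  = 2*pi * 540 * 799 / 60000
  = 2710943.13 / 60000
  = 45.18 kW


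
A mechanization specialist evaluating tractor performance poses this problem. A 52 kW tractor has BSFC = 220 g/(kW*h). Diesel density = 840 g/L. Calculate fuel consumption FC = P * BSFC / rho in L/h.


FC = P * BSFC / rho_fuel
   = 52 * 220 / 840
   = 11440 / 840
   = 13.62 L/h


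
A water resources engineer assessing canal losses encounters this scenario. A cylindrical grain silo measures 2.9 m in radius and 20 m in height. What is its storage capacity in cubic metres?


V = pi * r^2 * h
  = pi * 2.9^2 * 20
  = pi * 8.41 * 20
  = 528.42 m^3


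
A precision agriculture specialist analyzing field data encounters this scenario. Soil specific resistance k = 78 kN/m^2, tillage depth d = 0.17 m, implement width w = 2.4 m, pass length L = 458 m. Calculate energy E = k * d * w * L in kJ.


E = k * d * w * L
  = 78 * 0.17 * 2.4 * 458
  = 14575.39 kJ


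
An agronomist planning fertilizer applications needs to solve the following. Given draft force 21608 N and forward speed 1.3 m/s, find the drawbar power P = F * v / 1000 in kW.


P = F * v / 1000
  = 21608 * 1.3 / 1000
  = 28090.40 / 1000
  = 28.09 kW


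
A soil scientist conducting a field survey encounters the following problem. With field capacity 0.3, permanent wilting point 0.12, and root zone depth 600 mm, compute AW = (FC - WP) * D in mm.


AW = (FC - WP) * D
   = (0.3 - 0.12) * 600
   = 0.18 * 600
   = 108 mm


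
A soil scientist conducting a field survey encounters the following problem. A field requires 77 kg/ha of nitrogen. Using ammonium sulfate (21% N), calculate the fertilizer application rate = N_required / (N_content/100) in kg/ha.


Rate = N_required / (N_content / 100)
     = 77 / (21 / 100)
     = 77 / 0.21
     = 366.67 kg/ha


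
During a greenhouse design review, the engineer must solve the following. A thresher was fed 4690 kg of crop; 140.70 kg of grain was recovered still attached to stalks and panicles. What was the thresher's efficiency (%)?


eta = (total - unthreshed) / total * 100
    = (4690 - 140.70) / 4690 * 100
    = 4549.30 / 4690 * 100
    = 97%


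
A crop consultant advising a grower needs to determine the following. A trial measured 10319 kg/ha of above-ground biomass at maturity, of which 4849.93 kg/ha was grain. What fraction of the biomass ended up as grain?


HI = grain_yield / biomass
   = 4849.93 / 10319
   = 0.47


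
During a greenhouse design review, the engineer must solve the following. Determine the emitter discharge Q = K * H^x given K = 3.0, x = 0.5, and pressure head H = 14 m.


Q = K * H^x
  = 3.0 * 14^0.5
  = 3.0 * 3.7417
  = 11.22 L/h


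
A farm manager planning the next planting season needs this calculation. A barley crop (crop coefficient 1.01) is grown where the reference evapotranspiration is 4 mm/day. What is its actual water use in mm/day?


ETc = Kc * ET0
    = 1.01 * 4
    = 4.04 mm/day


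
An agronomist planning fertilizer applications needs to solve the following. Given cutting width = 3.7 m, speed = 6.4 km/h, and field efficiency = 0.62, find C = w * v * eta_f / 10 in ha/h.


C = w * v * eta_f / 10
  = 3.7 * 6.4 * 0.62 / 10
  = 14.68 / 10
  = 1.47 ha/h


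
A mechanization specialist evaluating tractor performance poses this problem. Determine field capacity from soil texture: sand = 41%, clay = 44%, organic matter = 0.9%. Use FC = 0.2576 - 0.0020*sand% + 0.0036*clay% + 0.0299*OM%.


FC = 0.2576 - 0.0020*41 + 0.0036*44 + 0.0299*0.9
   = 0.2576 - 0.0820 + 0.1584 + 0.0269
   = 0.3609


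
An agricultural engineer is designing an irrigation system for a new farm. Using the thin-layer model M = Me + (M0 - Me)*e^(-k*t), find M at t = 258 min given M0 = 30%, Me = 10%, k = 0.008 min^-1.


M = Me + (M0 - Me) * e^(-k*t)
  = 10 + (30 - 10) * e^(-0.008*258)
  = 10 + 20 * e^(-2.064)
  = 10 + 20 * 0.12695
  = 10 + 2.5389
  = 12.54%


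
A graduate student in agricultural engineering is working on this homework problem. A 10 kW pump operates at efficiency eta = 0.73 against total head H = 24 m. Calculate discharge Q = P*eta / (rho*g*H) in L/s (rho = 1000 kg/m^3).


Q = (P * 1000 * eta) / (rho * g * H)
  = (10 * 1000 * 0.73) / (1000 * 9.81 * 24)
  = 7300 / 235440
  = 0.03101 m^3/s = 31.01 L/s


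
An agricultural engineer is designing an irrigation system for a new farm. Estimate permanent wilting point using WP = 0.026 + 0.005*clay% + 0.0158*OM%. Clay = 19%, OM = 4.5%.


WP = 0.026 + 0.005*19 + 0.0158*4.5
   = 0.026 + 0.0950 + 0.0711
   = 0.1921


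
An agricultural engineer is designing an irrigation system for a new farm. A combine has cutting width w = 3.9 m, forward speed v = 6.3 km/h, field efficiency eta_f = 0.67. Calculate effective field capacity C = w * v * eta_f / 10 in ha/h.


C = w * v * eta_f / 10
  = 3.9 * 6.3 * 0.67 / 10
  = 16.46 / 10
  = 1.65 ha/h


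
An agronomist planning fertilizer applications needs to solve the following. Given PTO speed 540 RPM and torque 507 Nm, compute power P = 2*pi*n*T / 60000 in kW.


P = 2*pi*n*T / 60000
  = 2*pi * 540 * 507 / 60000
  = 1720210.47 / 60000
  = 28.67 kW


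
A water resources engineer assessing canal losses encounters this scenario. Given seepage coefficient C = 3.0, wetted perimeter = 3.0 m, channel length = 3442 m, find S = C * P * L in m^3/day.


S = C * P * L
  = 3.0 * 3.0 * 3442
  = 30978 m^3/day


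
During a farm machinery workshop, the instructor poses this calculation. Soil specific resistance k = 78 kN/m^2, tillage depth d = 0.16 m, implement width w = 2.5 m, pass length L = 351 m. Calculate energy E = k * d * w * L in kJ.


E = k * d * w * L
  = 78 * 0.16 * 2.5 * 351
  = 10951.20 kJ


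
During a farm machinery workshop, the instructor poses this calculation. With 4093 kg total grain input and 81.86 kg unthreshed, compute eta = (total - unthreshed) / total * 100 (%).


eta = (total - unthreshed) / total * 100
    = (4093 - 81.86) / 4093 * 100
    = 4011.14 / 4093 * 100
    = 98%


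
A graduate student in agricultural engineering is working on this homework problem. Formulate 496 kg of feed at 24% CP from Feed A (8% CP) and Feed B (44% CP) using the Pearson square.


parts_A = CP_b - target = 44 - 24 = 20
parts_B = target - CP_a = 24 - 8 = 16
total_parts = 20 + 16 = 36
Feed A = 496 * 20 / 36 = 275.56 kg
Feed B = 496 * 16 / 36 = 220.44 kg

275.56 kg


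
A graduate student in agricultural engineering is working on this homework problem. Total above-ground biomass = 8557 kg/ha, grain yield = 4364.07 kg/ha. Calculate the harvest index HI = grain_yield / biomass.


HI = grain_yield / biomass
   = 4364.07 / 8557
   = 0.51


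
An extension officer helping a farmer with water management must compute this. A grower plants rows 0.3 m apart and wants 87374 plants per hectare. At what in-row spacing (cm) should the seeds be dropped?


spacing = 10000 / (row_sp * density)
        = 10000 / (0.3 * 87374)
        = 10000 / 26212.20
        = 0.38150 m = 38.15 cm


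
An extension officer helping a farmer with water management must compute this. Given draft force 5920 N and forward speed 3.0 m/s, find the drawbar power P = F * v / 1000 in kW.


P = F * v / 1000
  = 5920 * 3.0 / 1000
  = 17760 / 1000
  = 17.76 kW


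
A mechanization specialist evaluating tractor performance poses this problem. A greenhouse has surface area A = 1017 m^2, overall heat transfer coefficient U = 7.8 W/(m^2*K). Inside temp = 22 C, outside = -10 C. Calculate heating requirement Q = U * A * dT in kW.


dT = 22 - (-10) = 32 K
Q = U * A * dT
  = 7.8 * 1017 * 32
  = 253843.20 W = 253.84 kW


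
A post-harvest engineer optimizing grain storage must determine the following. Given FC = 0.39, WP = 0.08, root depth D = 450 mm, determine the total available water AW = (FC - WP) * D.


AW = (FC - WP) * D
   = (0.39 - 0.08) * 450
   = 0.31 * 450
   = 139.50 mm


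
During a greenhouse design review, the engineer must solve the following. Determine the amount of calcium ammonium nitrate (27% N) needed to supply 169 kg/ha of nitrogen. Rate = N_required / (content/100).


Rate = N_required / (N_content / 100)
     = 169 / (27 / 100)
     = 169 / 0.27
     = 625.93 kg/ha


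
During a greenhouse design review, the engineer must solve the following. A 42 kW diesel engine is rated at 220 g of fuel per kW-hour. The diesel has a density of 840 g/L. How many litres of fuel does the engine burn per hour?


FC = P * BSFC / rho_fuel
   = 42 * 220 / 840
   = 9240 / 840
   = 11 L/h


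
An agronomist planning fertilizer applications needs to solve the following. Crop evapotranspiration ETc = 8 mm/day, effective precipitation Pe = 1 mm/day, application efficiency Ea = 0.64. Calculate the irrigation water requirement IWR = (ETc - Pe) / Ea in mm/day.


IWR = (ETc - Pe) / Ea
    = (8 - 1) / 0.64
    = 7 / 0.64
    = 10.94 mm/day


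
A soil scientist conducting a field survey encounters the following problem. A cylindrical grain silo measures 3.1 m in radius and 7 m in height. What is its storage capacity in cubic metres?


V = pi * r^2 * h
  = pi * 3.1^2 * 7
  = pi * 9.61 * 7
  = 211.33 m^3


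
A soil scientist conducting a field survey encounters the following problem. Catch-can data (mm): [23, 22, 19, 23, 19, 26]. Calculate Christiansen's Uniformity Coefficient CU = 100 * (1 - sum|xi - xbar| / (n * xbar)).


xbar = 132 / 6 = 22
sum|xi - xbar| = 12
CU = 100 * (1 - 12 / (6 * 22))
   = 100 * (1 - 0.0909)
   = 90.91%


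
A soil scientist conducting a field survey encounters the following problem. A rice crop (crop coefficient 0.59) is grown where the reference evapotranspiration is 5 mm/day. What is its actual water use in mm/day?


ETc = Kc * ET0
    = 0.59 * 5
    = 2.95 mm/day


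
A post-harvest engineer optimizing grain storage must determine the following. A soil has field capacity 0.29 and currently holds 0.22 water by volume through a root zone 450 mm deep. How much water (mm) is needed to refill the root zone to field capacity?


SMD = (FC - theta) * D
    = (0.29 - 0.22) * 450
    = 0.070 * 450
    = 31.50 mm


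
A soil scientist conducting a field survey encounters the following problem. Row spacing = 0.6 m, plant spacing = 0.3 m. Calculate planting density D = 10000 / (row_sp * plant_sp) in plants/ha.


D = 10000 / (row_sp * plant_sp)
  = 10000 / (0.6 * 0.3)
  = 10000 / 0.1800
  = 55555.56 plants/ha


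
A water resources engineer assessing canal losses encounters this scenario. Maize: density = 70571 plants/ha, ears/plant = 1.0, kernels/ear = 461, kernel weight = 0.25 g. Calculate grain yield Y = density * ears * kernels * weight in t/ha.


Y = density * ears * kernels * kw
  = 70571 * 1.0 * 461 * 0.25 g/ha
  = 8133307.75 g/ha
  = 8133.31 kg/ha = 8.13 t/ha


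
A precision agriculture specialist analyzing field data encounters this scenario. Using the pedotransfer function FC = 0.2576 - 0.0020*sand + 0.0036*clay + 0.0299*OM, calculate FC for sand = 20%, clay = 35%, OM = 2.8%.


FC = 0.2576 - 0.0020*20 + 0.0036*35 + 0.0299*2.8
   = 0.2576 - 0.0400 + 0.1260 + 0.0837
   = 0.4273


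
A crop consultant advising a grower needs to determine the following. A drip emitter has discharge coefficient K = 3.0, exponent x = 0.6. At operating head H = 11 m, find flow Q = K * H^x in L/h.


Q = K * H^x
  = 3.0 * 11^0.6
  = 3.0 * 4.2154
  = 12.65 L/h


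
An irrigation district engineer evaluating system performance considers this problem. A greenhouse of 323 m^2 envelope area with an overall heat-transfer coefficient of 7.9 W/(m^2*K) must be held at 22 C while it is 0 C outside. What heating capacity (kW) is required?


dT = 22 - (0) = 22 K
Q = U * A * dT
  = 7.9 * 323 * 22
  = 56137.40 W = 56.14 kW


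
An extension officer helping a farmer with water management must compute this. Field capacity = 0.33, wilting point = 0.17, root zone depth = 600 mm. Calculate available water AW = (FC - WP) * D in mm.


AW = (FC - WP) * D
   = (0.33 - 0.17) * 600
   = 0.16 * 600
   = 96 mm


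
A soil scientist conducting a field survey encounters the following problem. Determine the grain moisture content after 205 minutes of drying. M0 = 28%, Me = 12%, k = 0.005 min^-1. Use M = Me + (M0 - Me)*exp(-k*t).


M = Me + (M0 - Me) * e^(-k*t)
  = 12 + (28 - 12) * e^(-0.005*205)
  = 12 + 16 * e^(-1.025)
  = 12 + 16 * 0.35880
  = 12 + 5.7407
  = 17.74%


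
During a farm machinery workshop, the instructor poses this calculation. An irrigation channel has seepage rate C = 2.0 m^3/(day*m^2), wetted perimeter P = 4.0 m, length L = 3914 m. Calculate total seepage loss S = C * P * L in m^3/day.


S = C * P * L
  = 2.0 * 4.0 * 3914
  = 31312 m^3/day


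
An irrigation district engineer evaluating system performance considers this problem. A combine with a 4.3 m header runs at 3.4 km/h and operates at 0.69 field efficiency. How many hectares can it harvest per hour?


C = w * v * eta_f / 10
  = 4.3 * 3.4 * 0.69 / 10
  = 10.09 / 10
  = 1.01 ha/h


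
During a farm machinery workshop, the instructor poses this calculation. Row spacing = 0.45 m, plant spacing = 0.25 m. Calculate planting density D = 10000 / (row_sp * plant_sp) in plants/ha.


D = 10000 / (row_sp * plant_sp)
  = 10000 / (0.45 * 0.25)
  = 10000 / 0.1125
  = 88888.89 plants/ha


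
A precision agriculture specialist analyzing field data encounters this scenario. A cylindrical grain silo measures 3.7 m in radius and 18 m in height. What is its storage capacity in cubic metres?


V = pi * r^2 * h
  = pi * 3.7^2 * 18
  = pi * 13.69 * 18
  = 774.15 m^3


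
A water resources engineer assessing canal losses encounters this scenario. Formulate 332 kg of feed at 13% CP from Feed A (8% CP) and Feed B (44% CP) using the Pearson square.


parts_A = CP_b - target = 44 - 13 = 31
parts_B = target - CP_a = 13 - 8 = 5
total_parts = 31 + 5 = 36
Feed A = 332 * 31 / 36 = 285.89 kg
Feed B = 332 * 5 / 36 = 46.11 kg

285.89 kg


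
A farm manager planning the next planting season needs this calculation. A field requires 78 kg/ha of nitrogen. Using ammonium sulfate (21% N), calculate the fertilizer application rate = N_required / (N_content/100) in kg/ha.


Rate = N_required / (N_content / 100)
     = 78 / (21 / 100)
     = 78 / 0.21
     = 371.43 kg/ha


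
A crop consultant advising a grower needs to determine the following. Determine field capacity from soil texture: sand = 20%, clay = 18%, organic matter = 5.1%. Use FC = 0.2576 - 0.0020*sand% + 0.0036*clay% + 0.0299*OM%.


FC = 0.2576 - 0.0020*20 + 0.0036*18 + 0.0299*5.1
   = 0.2576 - 0.0400 + 0.0648 + 0.1525
   = 0.4349
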